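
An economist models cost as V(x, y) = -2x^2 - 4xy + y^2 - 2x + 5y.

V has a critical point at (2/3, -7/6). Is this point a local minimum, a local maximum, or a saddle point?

saddle point

The Hessian of V is constant: H = [[-4, -4], [-4, 2]].
det(H) = (-4)·2 − (-4)² = -24.
Since det(H) < 0, H is indefinite and the critical point is a saddle point.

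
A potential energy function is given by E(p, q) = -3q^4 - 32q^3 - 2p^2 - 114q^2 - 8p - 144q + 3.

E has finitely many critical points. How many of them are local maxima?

E separates as a function of p plus a function of q, so ∇E=0 decouples.
∂E/∂p = -4(p + 2) = 0 at p ∈ {-2}; ∂E/∂q = -12(q + 1)(q + 3)(q + 4) = 0 at q ∈ {-4, -3, -1}.
The Hessian is diagonal: diag(E_pp, E_qq). Second derivatives: E_pp(-2)=-4; E_qq(-4)=-36, E_qq(-3)=24, E_qq(-1)=-72.
Local maxima occur where both diagonal entries negative: (-2, -4), (-2, -1). Count: 2.

2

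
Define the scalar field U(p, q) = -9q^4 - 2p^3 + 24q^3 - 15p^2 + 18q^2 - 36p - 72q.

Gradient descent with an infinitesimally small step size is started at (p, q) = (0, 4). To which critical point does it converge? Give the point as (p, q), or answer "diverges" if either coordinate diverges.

U is separable, so gradient descent decouples: p follows -∂U/∂p, q follows -∂U/∂q.
∂U/∂p = -6(p + 2)(p + 3); at p=0 this is -36, so p increases.
∂U/∂q = -36(q - 2)(q - 1)(q + 1); at q=4 this is -1080, so q increases.
The p-coordinate has no critical point in that direction and runs off to infinity.

diverges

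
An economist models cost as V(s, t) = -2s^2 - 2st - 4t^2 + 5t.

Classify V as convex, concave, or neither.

V is quadratic, so its Hessian is the constant matrix H = [[-4, -2], [-2, -8]].
det(H) = 28, tr(H) = -12.
det(H) > 0 and tr(H) < 0, so H is negative definite everywhere: concave.

concave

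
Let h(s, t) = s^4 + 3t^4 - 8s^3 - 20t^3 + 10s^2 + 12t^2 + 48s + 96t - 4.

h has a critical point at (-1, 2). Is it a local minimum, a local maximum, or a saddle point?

saddle point

The mixed partial ∂²h/∂s∂t is 0, so the Hessian at any point is diag(h_ss, h_tt) = diag(4(3s^2 - 12s + 5), 12(3t^2 - 10t + 2)).
At (-1, 2): H = diag(80, -72).
The eigenvalues have opposite signs, so H is indefinite: a saddle point.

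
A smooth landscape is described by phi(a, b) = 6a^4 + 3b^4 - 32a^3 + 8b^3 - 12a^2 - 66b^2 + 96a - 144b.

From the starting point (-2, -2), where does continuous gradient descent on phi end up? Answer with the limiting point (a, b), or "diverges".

(-1, -4)

phi is separable, so gradient descent decouples: a follows -∂phi/∂a, b follows -∂phi/∂b.
∂phi/∂a = 24(a - 4)(a - 1)(a + 1); at a=-2 this is -432, so a increases.
∂phi/∂b = 12(b - 3)(b + 1)(b + 4); at b=-2 this is 120, so b decreases.
a converges to its nearest critical value -1 (a local min of the a-part); b converges to -4. The iterate converges to (-1, -4).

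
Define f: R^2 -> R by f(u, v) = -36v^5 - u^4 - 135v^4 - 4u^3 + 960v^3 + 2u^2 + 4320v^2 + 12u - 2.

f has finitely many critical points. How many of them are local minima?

2

f separates as a function of u plus a function of v, so ∇f=0 decouples.
∂f/∂u = -4(u - 1)(u + 1)(u + 3) = 0 at u ∈ {-3, -1, 1}; ∂f/∂v = -180v(v - 4)(v + 3)(v + 4) = 0 at v ∈ {-4, -3, 0, 4}.
The Hessian is diagonal: diag(f_uu, f_vv). Second derivatives: f_uu(-3)=-32, f_uu(-1)=16, f_uu(1)=-32; f_vv(-4)=5760, f_vv(-3)=-3780, f_vv(0)=8640, f_vv(4)=-40320.
Local minima occur where both diagonal entries positive: (-1, -4), (-1, 0). Count: 2.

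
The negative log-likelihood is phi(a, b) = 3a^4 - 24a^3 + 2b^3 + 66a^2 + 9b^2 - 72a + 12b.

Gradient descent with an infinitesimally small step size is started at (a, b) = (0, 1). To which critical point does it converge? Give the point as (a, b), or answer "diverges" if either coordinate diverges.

phi is separable, so gradient descent decouples: a follows -∂phi/∂a, b follows -∂phi/∂b.
∂phi/∂a = 12(a - 3)(a - 2)(a - 1); at a=0 this is -72, so a increases.
∂phi/∂b = 6(b + 1)(b + 2); at b=1 this is 36, so b decreases.
a converges to its nearest critical value 1 (a local min of the a-part); b converges to -1. The iterate converges to (1, -1).

(1, -1)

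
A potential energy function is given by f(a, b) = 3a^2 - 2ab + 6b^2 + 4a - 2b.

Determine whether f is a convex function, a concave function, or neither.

convex

f is quadratic, so its Hessian is the constant matrix H = [[6, -2], [-2, 12]].
det(H) = 68, tr(H) = 18.
det(H) > 0 and tr(H) > 0, so H is positive definite everywhere: convex.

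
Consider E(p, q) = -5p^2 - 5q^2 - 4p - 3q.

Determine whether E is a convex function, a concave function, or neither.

concave

E is quadratic, so its Hessian is the constant matrix H = [[-10, 0], [0, -10]].
det(H) = 100, tr(H) = -20.
det(H) > 0 and tr(H) < 0, so H is negative definite everywhere: concave.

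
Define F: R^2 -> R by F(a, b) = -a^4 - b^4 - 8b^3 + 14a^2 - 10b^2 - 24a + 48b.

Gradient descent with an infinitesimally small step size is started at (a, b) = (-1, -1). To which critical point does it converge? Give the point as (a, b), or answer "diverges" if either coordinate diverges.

F is separable, so gradient descent decouples: a follows -∂F/∂a, b follows -∂F/∂b.
∂F/∂a = -4(a - 2)(a - 1)(a + 3); at a=-1 this is -48, so a increases.
∂F/∂b = -4(b - 1)(b + 3)(b + 4); at b=-1 this is 48, so b decreases.
a converges to its nearest critical value 1 (a local min of the a-part); b converges to -3. The iterate converges to (1, -3).

(1, -3)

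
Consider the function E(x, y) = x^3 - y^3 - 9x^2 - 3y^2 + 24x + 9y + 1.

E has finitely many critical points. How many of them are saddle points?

E separates as a function of x plus a function of y, so ∇E=0 decouples.
∂E/∂x = 3(x - 4)(x - 2) = 0 at x ∈ {2, 4}; ∂E/∂y = -3(y - 1)(y + 3) = 0 at y ∈ {-3, 1}.
The Hessian is diagonal: diag(E_xx, E_yy). Second derivatives: E_xx(2)=-6, E_xx(4)=6; E_yy(-3)=12, E_yy(1)=-12.
Saddle points occur where the two diagonal entries have opposite signs: (2, -3), (4, 1). Count: 2.

2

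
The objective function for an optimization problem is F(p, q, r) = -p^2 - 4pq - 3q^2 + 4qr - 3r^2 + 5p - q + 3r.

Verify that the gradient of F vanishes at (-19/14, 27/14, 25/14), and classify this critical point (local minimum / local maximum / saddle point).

saddle point

∇F = (-2p - 4q + 5, -4p - 6q + 4r - 1, 4q - 6r + 3); substituting (-19/14, 27/14, 25/14) gives ∇F = (0, 0, 0), so (-19/14, 27/14, 25/14) is indeed a critical point.
The Hessian is constant: H = [[-2, -4, 0], [-4, -6, 4], [0, 4, -6]].
Leading principal minors: Δ₁ = -2, Δ₂ = -4, Δ₃ = 56.
The minors fit neither the all-positive nor the alternating-sign pattern, so H is indefinite: a saddle point.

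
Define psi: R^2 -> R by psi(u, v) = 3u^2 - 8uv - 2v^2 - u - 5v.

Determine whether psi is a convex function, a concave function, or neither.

neither

psi is quadratic, so its Hessian is the constant matrix H = [[6, -8], [-8, -4]].
det(H) = -88, tr(H) = 2.
det(H) < 0, so H is indefinite: neither convex nor concave.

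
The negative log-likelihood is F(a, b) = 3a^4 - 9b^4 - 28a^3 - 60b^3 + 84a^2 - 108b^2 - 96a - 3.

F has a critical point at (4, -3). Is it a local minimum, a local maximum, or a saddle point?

The mixed partial ∂²F/∂a∂b is 0, so the Hessian at any point is diag(F_aa, F_bb) = diag(12(3a^2 - 14a + 14), -36(3b^2 + 10b + 6)).
At (4, -3): H = diag(72, -108).
The eigenvalues have opposite signs, so H is indefinite: a saddle point.

saddle point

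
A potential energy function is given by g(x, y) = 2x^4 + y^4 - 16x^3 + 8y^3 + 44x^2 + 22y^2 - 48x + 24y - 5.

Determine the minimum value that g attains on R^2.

-32

g(x,y) separates as P(x) + Q(y) − 5, so its minimum is min P + min Q − 5.
P'(x) = 8(x - 3)(x - 2)(x - 1) vanishes at x ∈ {1, 2, 3}; Q'(y) = 4(y + 1)(y + 2)(y + 3) vanishes at y ∈ {-3, -2, -1}.
Local minima of P (where P''>0): P(1)=-18, P(3)=-18. Local minima of Q: Q(-3)=-9, Q(-1)=-9.
So the global minimum of g is P(1) + Q(-3) − 5 = -18 − 9 − 5 = -32, attained at (1, -3).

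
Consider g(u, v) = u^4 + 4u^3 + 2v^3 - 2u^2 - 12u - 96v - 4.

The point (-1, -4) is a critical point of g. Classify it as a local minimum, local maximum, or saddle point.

The mixed partial ∂²g/∂u∂v is 0, so the Hessian at any point is diag(g_uu, g_vv) = diag(4(3u^2 + 6u - 1), 12v).
At (-1, -4): H = diag(-16, -48).
Both eigenvalues are negative, so H is negative definite: a local maximum.

local maximum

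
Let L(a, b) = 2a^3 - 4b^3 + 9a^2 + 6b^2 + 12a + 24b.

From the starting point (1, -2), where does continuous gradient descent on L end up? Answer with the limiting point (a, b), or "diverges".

L is separable, so gradient descent decouples: a follows -∂L/∂a, b follows -∂L/∂b.
∂L/∂a = 6(a + 1)(a + 2); at a=1 this is 36, so a decreases.
∂L/∂b = -12(b - 2)(b + 1); at b=-2 this is -48, so b increases.
a converges to its nearest critical value -1 (a local min of the a-part); b converges to -1. The iterate converges to (-1, -1).

(-1, -1)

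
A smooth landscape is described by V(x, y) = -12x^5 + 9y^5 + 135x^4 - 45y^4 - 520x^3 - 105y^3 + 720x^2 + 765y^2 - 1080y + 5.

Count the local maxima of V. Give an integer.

4

V separates as a function of x plus a function of y, so ∇V=0 decouples.
∂V/∂x = -60x(x - 4)(x - 3)(x - 2) = 0 at x ∈ {0, 2, 3, 4}; ∂V/∂y = 45(y - 4)(y - 2)(y - 1)(y + 3) = 0 at y ∈ {-3, 1, 2, 4}.
The Hessian is diagonal: diag(V_xx, V_yy). Second derivatives: V_xx(0)=1440, V_xx(2)=-240, V_xx(3)=180, V_xx(4)=-480; V_yy(-3)=-6300, V_yy(1)=540, V_yy(2)=-450, V_yy(4)=1890.
Local maxima occur where both diagonal entries negative: (2, -3), (2, 2), (4, -3), (4, 2). Count: 4.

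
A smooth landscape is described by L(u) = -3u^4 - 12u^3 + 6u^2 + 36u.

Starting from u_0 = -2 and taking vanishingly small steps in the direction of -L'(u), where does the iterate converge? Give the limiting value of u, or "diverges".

L'(u) = -12(u - 1)(u + 1)(u + 3), so L'(-2) = -36.
Gradient descent moves in the -L' direction, i.e. u is increasing.
The nearest critical point in that direction is u = -1, where L'' = 48 > 0 (a local minimum). The iterate converges there.

-1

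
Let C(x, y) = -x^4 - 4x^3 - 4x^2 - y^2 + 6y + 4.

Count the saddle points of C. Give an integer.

C separates as a function of x plus a function of y, so ∇C=0 decouples.
∂C/∂x = -4x(x + 1)(x + 2) = 0 at x ∈ {-2, -1, 0}; ∂C/∂y = -2(y - 3) = 0 at y ∈ {3}.
The Hessian is diagonal: diag(C_xx, C_yy). Second derivatives: C_xx(-2)=-8, C_xx(-1)=4, C_xx(0)=-8; C_yy(3)=-2.
Saddle points occur where the two diagonal entries have opposite signs: (-1, 3). Count: 1.

1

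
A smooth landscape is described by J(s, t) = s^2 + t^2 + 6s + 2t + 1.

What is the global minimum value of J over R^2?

-9

J(s,t) separates as P(s) + Q(t) + 1, so its minimum is min P + min Q + 1.
P'(s) = 2s + 6 vanishes at s ∈ {-3}; Q'(t) = 2(t + 1) vanishes at t ∈ {-1}.
Local minima of P (where P''>0): P(-3)=-9. Local minima of Q: Q(-1)=-1.
So the global minimum of J is P(-3) + Q(-1) + 1 = -9 − 1 + 1 = -9, attained at (-3, -1).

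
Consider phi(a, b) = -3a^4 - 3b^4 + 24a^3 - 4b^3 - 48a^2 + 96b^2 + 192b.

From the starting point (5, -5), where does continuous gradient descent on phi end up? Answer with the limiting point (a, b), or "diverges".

phi is separable, so gradient descent decouples: a follows -∂phi/∂a, b follows -∂phi/∂b.
∂phi/∂a = -12a(a - 4)(a - 2); at a=5 this is -180, so a increases.
∂phi/∂b = -12(b - 4)(b + 1)(b + 4); at b=-5 this is 432, so b decreases.
The a-coordinate has no critical point in that direction and runs off to infinity.

diverges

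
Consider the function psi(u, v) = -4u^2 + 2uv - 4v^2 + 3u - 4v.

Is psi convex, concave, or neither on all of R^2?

concave

psi is quadratic, so its Hessian is the constant matrix H = [[-8, 2], [2, -8]].
det(H) = 60, tr(H) = -16.
det(H) > 0 and tr(H) < 0, so H is negative definite everywhere: concave.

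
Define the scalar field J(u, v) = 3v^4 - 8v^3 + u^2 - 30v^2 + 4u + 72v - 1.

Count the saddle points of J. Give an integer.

J separates as a function of u plus a function of v, so ∇J=0 decouples.
∂J/∂u = 2(u + 2) = 0 at u ∈ {-2}; ∂J/∂v = 12(v - 3)(v - 1)(v + 2) = 0 at v ∈ {-2, 1, 3}.
The Hessian is diagonal: diag(J_uu, J_vv). Second derivatives: J_uu(-2)=2; J_vv(-2)=180, J_vv(1)=-72, J_vv(3)=120.
Saddle points occur where the two diagonal entries have opposite signs: (-2, 1). Count: 1.

1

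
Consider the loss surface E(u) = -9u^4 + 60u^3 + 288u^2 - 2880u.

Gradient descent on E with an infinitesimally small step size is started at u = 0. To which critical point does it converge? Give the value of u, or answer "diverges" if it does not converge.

4

E'(u) = -36(u - 5)(u - 4)(u + 4), so E'(0) = -2880.
Gradient descent moves in the -E' direction, i.e. u is increasing.
The nearest critical point in that direction is u = 4, where E'' = 288 > 0 (a local minimum). The iterate converges there.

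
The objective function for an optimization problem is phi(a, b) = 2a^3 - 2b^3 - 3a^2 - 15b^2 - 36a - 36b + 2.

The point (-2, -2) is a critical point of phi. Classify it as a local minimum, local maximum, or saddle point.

local maximum

The mixed partial ∂²phi/∂a∂b is 0, so the Hessian at any point is diag(phi_aa, phi_bb) = diag(6(2a - 1), -6(2b + 5)).
At (-2, -2): H = diag(-30, -6).
Both eigenvalues are negative, so H is negative definite: a local maximum.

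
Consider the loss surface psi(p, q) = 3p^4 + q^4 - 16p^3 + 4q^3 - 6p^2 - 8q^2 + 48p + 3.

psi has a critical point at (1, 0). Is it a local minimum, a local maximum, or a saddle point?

The mixed partial ∂²psi/∂p∂q is 0, so the Hessian at any point is diag(psi_pp, psi_qq) = diag(12(3p^2 - 8p - 1), 4(3q^2 + 6q - 4)).
At (1, 0): H = diag(-72, -16).
Both eigenvalues are negative, so H is negative definite: a local maximum.

local maximum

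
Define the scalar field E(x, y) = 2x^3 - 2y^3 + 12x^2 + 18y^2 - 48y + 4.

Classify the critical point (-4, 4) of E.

local maximum

The mixed partial ∂²E/∂x∂y is 0, so the Hessian at any point is diag(E_xx, E_yy) = diag(12(x + 2), 12(-y + 3)).
At (-4, 4): H = diag(-24, -12).
Both eigenvalues are negative, so H is negative definite: a local maximum.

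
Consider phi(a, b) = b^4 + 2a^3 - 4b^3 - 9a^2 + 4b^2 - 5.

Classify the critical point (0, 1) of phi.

local maximum

The mixed partial ∂²phi/∂a∂b is 0, so the Hessian at any point is diag(phi_aa, phi_bb) = diag(6(2a - 3), 4(3b^2 - 6b + 2)).
At (0, 1): H = diag(-18, -4).
Both eigenvalues are negative, so H is negative definite: a local maximum.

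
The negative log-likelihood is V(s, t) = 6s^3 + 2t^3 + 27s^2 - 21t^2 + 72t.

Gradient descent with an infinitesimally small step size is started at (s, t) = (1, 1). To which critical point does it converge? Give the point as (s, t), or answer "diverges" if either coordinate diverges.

V is separable, so gradient descent decouples: s follows -∂V/∂s, t follows -∂V/∂t.
∂V/∂s = 18s(s + 3); at s=1 this is 72, so s decreases.
∂V/∂t = 6(t - 4)(t - 3); at t=1 this is 36, so t decreases.
The t-coordinate has no critical point in that direction and runs off to infinity.

diverges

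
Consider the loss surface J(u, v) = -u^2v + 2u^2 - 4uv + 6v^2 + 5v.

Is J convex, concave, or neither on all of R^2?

neither

The term -u^2v is cubic, so the Hessian is not constant.
∂²J/∂u² = -2v + 4, which takes both signs as v varies (negative for sufficiently large v). A diagonal entry of the Hessian changing sign means the Hessian is neither positive- nor negative-semidefinite on all of R^2.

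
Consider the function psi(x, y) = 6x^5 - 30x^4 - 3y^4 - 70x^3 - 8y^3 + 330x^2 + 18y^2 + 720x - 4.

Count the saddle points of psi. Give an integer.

psi separates as a function of x plus a function of y, so ∇psi=0 decouples.
∂psi/∂x = 30(x - 4)(x - 3)(x + 1)(x + 2) = 0 at x ∈ {-2, -1, 3, 4}; ∂psi/∂y = -12y(y - 1)(y + 3) = 0 at y ∈ {-3, 0, 1}.
The Hessian is diagonal: diag(psi_xx, psi_yy). Second derivatives: psi_xx(-2)=-900, psi_xx(-1)=600, psi_xx(3)=-600, psi_xx(4)=900; psi_yy(-3)=-144, psi_yy(0)=36, psi_yy(1)=-48.
Saddle points occur where the two diagonal entries have opposite signs: (-2, 0), (-1, -3), (-1, 1), (3, 0), (4, -3), (4, 1). Count: 6.

6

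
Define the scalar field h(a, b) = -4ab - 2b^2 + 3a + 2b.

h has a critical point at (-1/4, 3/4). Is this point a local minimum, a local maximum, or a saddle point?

The Hessian of h is constant: H = [[0, -4], [-4, -4]].
det(H) = 0·(-4) − (-4)² = -16.
Since det(H) < 0, H is indefinite and the critical point is a saddle point.

saddle point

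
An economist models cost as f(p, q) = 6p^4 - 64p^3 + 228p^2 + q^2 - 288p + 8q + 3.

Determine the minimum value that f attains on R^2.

-131

f(p,q) separates as A(p) + B(q) + 3, so its minimum is min A + min B + 3.
A'(p) = 24(p - 4)(p - 3)(p - 1) vanishes at p ∈ {1, 3, 4}; B'(q) = 2q + 8 vanishes at q ∈ {-4}.
Local minima of A (where A''>0): A(1)=-118, A(4)=-64. Local minima of B: B(-4)=-16.
So the global minimum of f is A(1) + B(-4) + 3 = -118 − 16 + 3 = -131, attained at (1, -4).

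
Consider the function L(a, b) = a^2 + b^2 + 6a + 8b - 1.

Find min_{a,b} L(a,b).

L(a,b) separates as P(a) + Q(b) − 1, so its minimum is min P + min Q − 1.
P'(a) = 2a + 6 vanishes at a ∈ {-3}; Q'(b) = 2b + 8 vanishes at b ∈ {-4}.
Local minima of P (where P''>0): P(-3)=-9. Local minima of Q: Q(-4)=-16.
So the global minimum of L is P(-3) + Q(-4) − 1 = -9 − 16 − 1 = -26, attained at (-3, -4).

-26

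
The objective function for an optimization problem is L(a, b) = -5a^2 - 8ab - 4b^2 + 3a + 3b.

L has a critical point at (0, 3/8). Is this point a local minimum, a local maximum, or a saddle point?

local maximum

The Hessian of L is constant: H = [[-10, -8], [-8, -8]].
det(H) = (-10)·(-8) − (-8)² = 16.
det(H) > 0 and tr(H) = -18 < 0, so H is negative definite and the point is a local maximum.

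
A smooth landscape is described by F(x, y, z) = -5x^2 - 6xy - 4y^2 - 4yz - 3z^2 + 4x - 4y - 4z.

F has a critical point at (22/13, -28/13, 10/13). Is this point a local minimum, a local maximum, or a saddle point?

local maximum

The Hessian is constant: H = [[-10, -6, 0], [-6, -8, -4], [0, -4, -6]].
Leading principal minors: Δ₁ = -10, Δ₂ = 44, Δ₃ = -104.
The minors alternate sign starting negative (−, +, −), so H is negative definite: a local maximum.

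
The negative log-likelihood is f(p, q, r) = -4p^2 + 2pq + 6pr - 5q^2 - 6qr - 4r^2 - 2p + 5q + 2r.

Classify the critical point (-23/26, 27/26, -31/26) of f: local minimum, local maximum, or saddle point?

The Hessian is constant: H = [[-8, 2, 6], [2, -10, -6], [6, -6, -8]].
Leading principal minors: Δ₁ = -8, Δ₂ = 76, Δ₃ = -104.
The minors alternate sign starting negative (−, +, −), so H is negative definite: a local maximum.

local maximum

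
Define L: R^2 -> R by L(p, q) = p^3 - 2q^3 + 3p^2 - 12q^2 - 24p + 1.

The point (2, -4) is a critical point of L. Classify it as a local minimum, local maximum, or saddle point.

The mixed partial ∂²L/∂p∂q is 0, so the Hessian at any point is diag(L_pp, L_qq) = diag(6(p + 1), -12(q + 2)).
At (2, -4): H = diag(18, 24).
Both eigenvalues are positive, so H is positive definite: a local minimum.

local minimum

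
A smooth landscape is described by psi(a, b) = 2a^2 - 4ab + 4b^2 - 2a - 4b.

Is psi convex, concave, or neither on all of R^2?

psi is quadratic, so its Hessian is the constant matrix H = [[4, -4], [-4, 8]].
det(H) = 16, tr(H) = 12.
det(H) > 0 and tr(H) > 0, so H is positive definite everywhere: convex.

convex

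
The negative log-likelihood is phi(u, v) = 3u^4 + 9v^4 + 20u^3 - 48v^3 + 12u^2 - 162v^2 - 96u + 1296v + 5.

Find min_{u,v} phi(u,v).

-3377

phi(u,v) separates as P(u) + Q(v) + 5, so its minimum is min P + min Q + 5.
P'(u) = 12(u - 1)(u + 2)(u + 4) vanishes at u ∈ {-4, -2, 1}; Q'(v) = 36(v - 4)(v - 3)(v + 3) vanishes at v ∈ {-3, 3, 4}.
Local minima of P (where P''>0): P(-4)=64, P(1)=-61. Local minima of Q: Q(-3)=-3321, Q(4)=1824.
So the global minimum of phi is P(1) + Q(-3) + 5 = -61 − 3321 + 5 = -3377, attained at (1, -3).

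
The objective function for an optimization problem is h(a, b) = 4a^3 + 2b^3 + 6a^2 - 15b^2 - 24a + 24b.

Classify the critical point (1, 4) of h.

local minimum

The mixed partial ∂²h/∂a∂b is 0, so the Hessian at any point is diag(h_aa, h_bb) = diag(12(2a + 1), 6(2b - 5)).
At (1, 4): H = diag(36, 18).
Both eigenvalues are positive, so H is positive definite: a local minimum.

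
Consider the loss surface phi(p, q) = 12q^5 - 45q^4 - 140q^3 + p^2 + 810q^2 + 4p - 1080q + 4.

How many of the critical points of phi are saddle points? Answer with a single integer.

phi separates as a function of p plus a function of q, so ∇phi=0 decouples.
∂phi/∂p = 2(p + 2) = 0 at p ∈ {-2}; ∂phi/∂q = 60(q - 3)(q - 2)(q - 1)(q + 3) = 0 at q ∈ {-3, 1, 2, 3}.
The Hessian is diagonal: diag(phi_pp, phi_qq). Second derivatives: phi_pp(-2)=2; phi_qq(-3)=-7200, phi_qq(1)=480, phi_qq(2)=-300, phi_qq(3)=720.
Saddle points occur where the two diagonal entries have opposite signs: (-2, -3), (-2, 2). Count: 2.

2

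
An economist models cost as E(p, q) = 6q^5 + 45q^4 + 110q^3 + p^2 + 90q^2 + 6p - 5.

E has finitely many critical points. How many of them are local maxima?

E separates as a function of p plus a function of q, so ∇E=0 decouples.
∂E/∂p = 2(p + 3) = 0 at p ∈ {-3}; ∂E/∂q = 30q(q + 1)(q + 2)(q + 3) = 0 at q ∈ {-3, -2, -1, 0}.
The Hessian is diagonal: diag(E_pp, E_qq). Second derivatives: E_pp(-3)=2; E_qq(-3)=-180, E_qq(-2)=60, E_qq(-1)=-60, E_qq(0)=180.
Local maxima occur where both diagonal entries negative: none. Count: 0.

0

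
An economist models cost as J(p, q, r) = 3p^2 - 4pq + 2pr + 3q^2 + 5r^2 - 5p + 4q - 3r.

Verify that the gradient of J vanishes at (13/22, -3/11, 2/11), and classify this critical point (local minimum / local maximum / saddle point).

∇J = (6p - 4q + 2r - 5, -4p + 6q + 4, 2p + 10r - 3); substituting (13/22, -3/11, 2/11) gives ∇J = (0, 0, 0), so (13/22, -3/11, 2/11) is indeed a critical point.
The Hessian is constant: H = [[6, -4, 2], [-4, 6, 0], [2, 0, 10]].
Leading principal minors: Δ₁ = 6, Δ₂ = 20, Δ₃ = 176.
All leading minors are positive, so H is positive definite: a local minimum.

local minimum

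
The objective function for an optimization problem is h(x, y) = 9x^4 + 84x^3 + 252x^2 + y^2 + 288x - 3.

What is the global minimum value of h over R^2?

-195

h(x,y) separates as P(x) + Q(y) − 3, so its minimum is min P + min Q − 3.
P'(x) = 36(x + 1)(x + 2)(x + 4) vanishes at x ∈ {-4, -2, -1}; Q'(y) = 2y vanishes at y ∈ {0}.
Local minima of P (where P''>0): P(-4)=-192, P(-1)=-111. Local minima of Q: Q(0)=0.
So the global minimum of h is P(-4) + Q(0) − 3 = -192 + 0 − 3 = -195, attained at (-4, 0).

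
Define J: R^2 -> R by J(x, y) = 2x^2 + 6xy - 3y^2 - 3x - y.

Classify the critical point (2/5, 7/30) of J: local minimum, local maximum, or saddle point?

The Hessian of J is constant: H = [[4, 6], [6, -6]].
det(H) = 4·(-6) − 6² = -60.
Since det(H) < 0, H is indefinite and the critical point is a saddle point.

saddle point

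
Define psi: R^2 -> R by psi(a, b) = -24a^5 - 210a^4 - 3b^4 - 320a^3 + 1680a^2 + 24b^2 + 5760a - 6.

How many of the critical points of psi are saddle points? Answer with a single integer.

6

psi separates as a function of a plus a function of b, so ∇psi=0 decouples.
∂psi/∂a = -120(a - 2)(a + 2)(a + 3)(a + 4) = 0 at a ∈ {-4, -3, -2, 2}; ∂psi/∂b = -12b(b - 2)(b + 2) = 0 at b ∈ {-2, 0, 2}.
The Hessian is diagonal: diag(psi_aa, psi_bb). Second derivatives: psi_aa(-4)=1440, psi_aa(-3)=-600, psi_aa(-2)=960, psi_aa(2)=-14400; psi_bb(-2)=-96, psi_bb(0)=48, psi_bb(2)=-96.
Saddle points occur where the two diagonal entries have opposite signs: (-4, -2), (-4, 2), (-3, 0), (-2, -2), (-2, 2), (2, 0). Count: 6.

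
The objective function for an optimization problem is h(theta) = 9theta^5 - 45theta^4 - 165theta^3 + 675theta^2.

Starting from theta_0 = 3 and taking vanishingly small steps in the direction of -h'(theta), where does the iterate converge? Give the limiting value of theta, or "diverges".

h'(theta) = 45theta(theta - 5)(theta - 2)(theta + 3), so h'(3) = -1620.
Gradient descent moves in the -h' direction, i.e. theta is increasing.
The nearest critical point in that direction is theta = 5, where h'' = 5400 > 0 (a local minimum). The iterate converges there.

5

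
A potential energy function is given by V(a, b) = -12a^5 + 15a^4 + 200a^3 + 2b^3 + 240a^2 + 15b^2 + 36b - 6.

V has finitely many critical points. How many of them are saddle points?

4

V separates as a function of a plus a function of b, so ∇V=0 decouples.
∂V/∂a = -60a(a - 4)(a + 1)(a + 2) = 0 at a ∈ {-2, -1, 0, 4}; ∂V/∂b = 6(b + 2)(b + 3) = 0 at b ∈ {-3, -2}.
The Hessian is diagonal: diag(V_aa, V_bb). Second derivatives: V_aa(-2)=720, V_aa(-1)=-300, V_aa(0)=480, V_aa(4)=-7200; V_bb(-3)=-6, V_bb(-2)=6.
Saddle points occur where the two diagonal entries have opposite signs: (-2, -3), (-1, -2), (0, -3), (4, -2). Count: 4.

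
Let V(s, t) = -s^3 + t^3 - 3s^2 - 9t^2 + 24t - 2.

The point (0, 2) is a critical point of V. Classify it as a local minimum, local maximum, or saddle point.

The mixed partial ∂²V/∂s∂t is 0, so the Hessian at any point is diag(V_ss, V_tt) = diag(-6(s + 1), 6(t - 3)).
At (0, 2): H = diag(-6, -6).
Both eigenvalues are negative, so H is negative definite: a local maximum.

local maximum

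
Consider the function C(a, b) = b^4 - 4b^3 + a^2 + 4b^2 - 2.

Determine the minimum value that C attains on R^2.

C(a,b) separates as P(a) + Q(b) − 2, so its minimum is min P + min Q − 2.
P'(a) = 2a vanishes at a ∈ {0}; Q'(b) = 4b(b - 2)(b - 1) vanishes at b ∈ {0, 1, 2}.
Local minima of P (where P''>0): P(0)=0. Local minima of Q: Q(0)=0, Q(2)=0.
So the global minimum of C is P(0) + Q(0) − 2 = 0 + 0 − 2 = -2, attained at (0, 0).

-2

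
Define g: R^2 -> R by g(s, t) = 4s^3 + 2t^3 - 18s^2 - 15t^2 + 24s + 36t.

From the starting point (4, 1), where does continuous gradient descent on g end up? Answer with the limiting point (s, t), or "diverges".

g is separable, so gradient descent decouples: s follows -∂g/∂s, t follows -∂g/∂t.
∂g/∂s = 12(s - 2)(s - 1); at s=4 this is 72, so s decreases.
∂g/∂t = 6(t - 3)(t - 2); at t=1 this is 12, so t decreases.
The t-coordinate has no critical point in that direction and runs off to infinity.

diverges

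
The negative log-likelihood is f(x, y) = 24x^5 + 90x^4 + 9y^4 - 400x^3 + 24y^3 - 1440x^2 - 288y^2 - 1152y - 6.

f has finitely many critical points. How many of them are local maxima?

f separates as a function of x plus a function of y, so ∇f=0 decouples.
∂f/∂x = 120x(x - 3)(x + 2)(x + 4) = 0 at x ∈ {-4, -2, 0, 3}; ∂f/∂y = 36(y - 4)(y + 2)(y + 4) = 0 at y ∈ {-4, -2, 4}.
The Hessian is diagonal: diag(f_xx, f_yy). Second derivatives: f_xx(-4)=-6720, f_xx(-2)=2400, f_xx(0)=-2880, f_xx(3)=12600; f_yy(-4)=576, f_yy(-2)=-432, f_yy(4)=1728.
Local maxima occur where both diagonal entries negative: (-4, -2), (0, -2). Count: 2.

2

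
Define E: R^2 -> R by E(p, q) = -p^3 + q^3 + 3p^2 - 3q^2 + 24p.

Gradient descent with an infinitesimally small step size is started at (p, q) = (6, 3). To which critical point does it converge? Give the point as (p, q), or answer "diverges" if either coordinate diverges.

diverges

E is separable, so gradient descent decouples: p follows -∂E/∂p, q follows -∂E/∂q.
∂E/∂p = -3(p - 4)(p + 2); at p=6 this is -48, so p increases.
∂E/∂q = 3q(q - 2); at q=3 this is 9, so q decreases.
The p-coordinate has no critical point in that direction and runs off to infinity.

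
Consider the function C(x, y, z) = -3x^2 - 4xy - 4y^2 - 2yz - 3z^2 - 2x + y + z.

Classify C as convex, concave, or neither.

C is quadratic, so its Hessian is the constant matrix H = [[-6, -4, 0], [-4, -8, -2], [0, -2, -6]].
Leading principal minors: -6, 32, -168.
Signs alternate −, +, − ⇒ H ≺ 0 ⇒ concave.

concave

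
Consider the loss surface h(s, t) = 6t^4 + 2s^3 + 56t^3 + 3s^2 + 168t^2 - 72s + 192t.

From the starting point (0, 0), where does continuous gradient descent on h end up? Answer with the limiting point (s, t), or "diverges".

h is separable, so gradient descent decouples: s follows -∂h/∂s, t follows -∂h/∂t.
∂h/∂s = 6(s - 3)(s + 4); at s=0 this is -72, so s increases.
∂h/∂t = 24(t + 1)(t + 2)(t + 4); at t=0 this is 192, so t decreases.
s converges to its nearest critical value 3 (a local min of the s-part); t converges to -1. The iterate converges to (3, -1).

(3, -1)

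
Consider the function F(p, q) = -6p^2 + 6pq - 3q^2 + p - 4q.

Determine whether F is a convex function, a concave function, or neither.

F is quadratic, so its Hessian is the constant matrix H = [[-12, 6], [6, -6]].
det(H) = 36, tr(H) = -18.
det(H) > 0 and tr(H) < 0, so H is negative definite everywhere: concave.

concave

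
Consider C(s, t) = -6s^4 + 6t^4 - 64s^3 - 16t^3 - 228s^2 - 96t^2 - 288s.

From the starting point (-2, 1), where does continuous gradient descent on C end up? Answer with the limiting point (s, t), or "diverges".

C is separable, so gradient descent decouples: s follows -∂C/∂s, t follows -∂C/∂t.
∂C/∂s = -24(s + 1)(s + 3)(s + 4); at s=-2 this is 48, so s decreases.
∂C/∂t = 24t(t - 4)(t + 2); at t=1 this is -216, so t increases.
s converges to its nearest critical value -3 (a local min of the s-part); t converges to 4. The iterate converges to (-3, 4).

(-3, 4)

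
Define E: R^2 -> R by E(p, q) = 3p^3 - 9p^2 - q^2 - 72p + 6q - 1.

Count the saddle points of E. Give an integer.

1

E separates as a function of p plus a function of q, so ∇E=0 decouples.
∂E/∂p = 9(p - 4)(p + 2) = 0 at p ∈ {-2, 4}; ∂E/∂q = -2(q - 3) = 0 at q ∈ {3}.
The Hessian is diagonal: diag(E_pp, E_qq). Second derivatives: E_pp(-2)=-54, E_pp(4)=54; E_qq(3)=-2.
Saddle points occur where the two diagonal entries have opposite signs: (4, 3). Count: 1.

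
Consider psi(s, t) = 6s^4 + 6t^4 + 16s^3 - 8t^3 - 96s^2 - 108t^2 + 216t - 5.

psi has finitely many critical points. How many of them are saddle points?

4

psi separates as a function of s plus a function of t, so ∇psi=0 decouples.
∂psi/∂s = 24s(s - 2)(s + 4) = 0 at s ∈ {-4, 0, 2}; ∂psi/∂t = 24(t - 3)(t - 1)(t + 3) = 0 at t ∈ {-3, 1, 3}.
The Hessian is diagonal: diag(psi_ss, psi_tt). Second derivatives: psi_ss(-4)=576, psi_ss(0)=-192, psi_ss(2)=288; psi_tt(-3)=576, psi_tt(1)=-192, psi_tt(3)=288.
Saddle points occur where the two diagonal entries have opposite signs: (-4, 1), (0, -3), (0, 3), (2, 1). Count: 4.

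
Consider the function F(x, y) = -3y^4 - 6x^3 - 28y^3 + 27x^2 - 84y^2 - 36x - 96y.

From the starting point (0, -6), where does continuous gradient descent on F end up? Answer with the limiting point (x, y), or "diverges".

F is separable, so gradient descent decouples: x follows -∂F/∂x, y follows -∂F/∂y.
∂F/∂x = -18(x - 2)(x - 1); at x=0 this is -36, so x increases.
∂F/∂y = -12(y + 1)(y + 2)(y + 4); at y=-6 this is 480, so y decreases.
The y-coordinate has no critical point in that direction and runs off to infinity.

diverges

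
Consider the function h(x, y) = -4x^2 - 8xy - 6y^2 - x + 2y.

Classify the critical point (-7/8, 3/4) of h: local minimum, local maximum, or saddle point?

local maximum

The Hessian of h is constant: H = [[-8, -8], [-8, -12]].
det(H) = (-8)·(-12) − (-8)² = 32.
det(H) > 0 and tr(H) = -20 < 0, so H is negative definite and the point is a local maximum.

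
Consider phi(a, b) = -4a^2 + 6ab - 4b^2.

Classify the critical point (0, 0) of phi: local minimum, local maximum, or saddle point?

local maximum

The Hessian of phi is constant: H = [[-8, 6], [6, -8]].
det(H) = (-8)·(-8) − 6² = 28.
det(H) > 0 and tr(H) = -16 < 0, so H is negative definite and the point is a local maximum.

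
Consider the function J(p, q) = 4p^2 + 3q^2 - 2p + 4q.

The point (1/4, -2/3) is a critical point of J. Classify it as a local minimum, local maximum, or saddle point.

The Hessian of J is constant: H = [[8, 0], [0, 6]].
det(H) = 8·6 − 0² = 48.
det(H) > 0 and tr(H) = 14 > 0, so H is positive definite and the point is a local minimum.

local minimum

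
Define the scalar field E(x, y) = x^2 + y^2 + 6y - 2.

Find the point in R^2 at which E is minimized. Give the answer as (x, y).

E(x,y) separates as P(x) + Q(y) − 2, so its minimum is min P + min Q − 2.
P'(x) = 2x vanishes at x ∈ {0}; Q'(y) = 2y + 6 vanishes at y ∈ {-3}.
Local minima of P (where P''>0): P(0)=0. Local minima of Q: Q(-3)=-9.
So the global minimum of E is P(0) + Q(-3) − 2 = 0 − 9 − 2 = -11, attained at (0, -3).

(0, -3)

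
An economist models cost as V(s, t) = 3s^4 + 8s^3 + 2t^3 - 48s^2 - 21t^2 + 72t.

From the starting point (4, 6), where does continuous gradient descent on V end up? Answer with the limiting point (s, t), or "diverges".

(2, 4)

V is separable, so gradient descent decouples: s follows -∂V/∂s, t follows -∂V/∂t.
∂V/∂s = 12s(s - 2)(s + 4); at s=4 this is 768, so s decreases.
∂V/∂t = 6(t - 4)(t - 3); at t=6 this is 36, so t decreases.
s converges to its nearest critical value 2 (a local min of the s-part); t converges to 4. The iterate converges to (2, 4).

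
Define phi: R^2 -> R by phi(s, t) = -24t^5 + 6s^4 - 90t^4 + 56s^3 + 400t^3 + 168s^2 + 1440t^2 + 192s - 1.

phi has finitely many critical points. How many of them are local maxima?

phi separates as a function of s plus a function of t, so ∇phi=0 decouples.
∂phi/∂s = 24(s + 1)(s + 2)(s + 4) = 0 at s ∈ {-4, -2, -1}; ∂phi/∂t = -120t(t - 3)(t + 2)(t + 4) = 0 at t ∈ {-4, -2, 0, 3}.
The Hessian is diagonal: diag(phi_ss, phi_tt). Second derivatives: phi_ss(-4)=144, phi_ss(-2)=-48, phi_ss(-1)=72; phi_tt(-4)=6720, phi_tt(-2)=-2400, phi_tt(0)=2880, phi_tt(3)=-12600.
Local maxima occur where both diagonal entries negative: (-2, -2), (-2, 3). Count: 2.

2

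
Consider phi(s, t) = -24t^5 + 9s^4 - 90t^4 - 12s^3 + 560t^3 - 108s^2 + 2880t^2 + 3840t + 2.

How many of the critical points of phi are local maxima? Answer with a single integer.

phi separates as a function of s plus a function of t, so ∇phi=0 decouples.
∂phi/∂s = 36s(s - 3)(s + 2) = 0 at s ∈ {-2, 0, 3}; ∂phi/∂t = -120(t - 4)(t + 1)(t + 2)(t + 4) = 0 at t ∈ {-4, -2, -1, 4}.
The Hessian is diagonal: diag(phi_ss, phi_tt). Second derivatives: phi_ss(-2)=360, phi_ss(0)=-216, phi_ss(3)=540; phi_tt(-4)=5760, phi_tt(-2)=-1440, phi_tt(-1)=1800, phi_tt(4)=-28800.
Local maxima occur where both diagonal entries negative: (0, -2), (0, 4). Count: 2.

2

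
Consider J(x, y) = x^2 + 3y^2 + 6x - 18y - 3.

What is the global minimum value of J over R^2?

J(x,y) separates as P(x) + Q(y) − 3, so its minimum is min P + min Q − 3.
P'(x) = 2x + 6 vanishes at x ∈ {-3}; Q'(y) = 6y - 18 vanishes at y ∈ {3}.
Local minima of P (where P''>0): P(-3)=-9. Local minima of Q: Q(3)=-27.
So the global minimum of J is P(-3) + Q(3) − 3 = -9 − 27 − 3 = -39, attained at (-3, 3).

-39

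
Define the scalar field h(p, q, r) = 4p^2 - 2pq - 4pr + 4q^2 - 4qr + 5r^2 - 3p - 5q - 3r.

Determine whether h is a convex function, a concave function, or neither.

h is quadratic, so its Hessian is the constant matrix H = [[8, -2, -4], [-2, 8, -4], [-4, -4, 10]].
Leading principal minors: 8, 60, 280.
All positive ⇒ H ≻ 0 ⇒ convex.

convex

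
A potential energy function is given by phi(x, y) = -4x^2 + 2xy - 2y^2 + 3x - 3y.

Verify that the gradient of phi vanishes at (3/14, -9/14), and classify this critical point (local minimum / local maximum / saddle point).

local maximum

∇phi = (-8x + 2y + 3, 2x - 4y - 3); substituting (3/14, -9/14) gives ∇phi = (0, 0), so (3/14, -9/14) is indeed a critical point.
The Hessian of phi is constant: H = [[-8, 2], [2, -4]].
det(H) = (-8)·(-4) − 2² = 28.
det(H) > 0 and tr(H) = -12 < 0, so H is negative definite and the point is a local maximum.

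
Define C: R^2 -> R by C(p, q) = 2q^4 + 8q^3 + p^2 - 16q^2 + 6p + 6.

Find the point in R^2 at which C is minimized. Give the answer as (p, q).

C(p,q) separates as A(p) + B(q) + 6, so its minimum is min A + min B + 6.
A'(p) = 2p + 6 vanishes at p ∈ {-3}; B'(q) = 8q(q - 1)(q + 4) vanishes at q ∈ {-4, 0, 1}.
Local minima of A (where A''>0): A(-3)=-9. Local minima of B: B(-4)=-256, B(1)=-6.
So the global minimum of C is A(-3) + B(-4) + 6 = -9 − 256 + 6 = -259, attained at (-3, -4).

(-3, -4)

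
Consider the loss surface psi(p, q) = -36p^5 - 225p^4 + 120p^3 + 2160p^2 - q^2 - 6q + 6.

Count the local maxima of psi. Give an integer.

2

psi separates as a function of p plus a function of q, so ∇psi=0 decouples.
∂psi/∂p = -180p(p - 2)(p + 3)(p + 4) = 0 at p ∈ {-4, -3, 0, 2}; ∂psi/∂q = -2(q + 3) = 0 at q ∈ {-3}.
The Hessian is diagonal: diag(psi_pp, psi_qq). Second derivatives: psi_pp(-4)=4320, psi_pp(-3)=-2700, psi_pp(0)=4320, psi_pp(2)=-10800; psi_qq(-3)=-2.
Local maxima occur where both diagonal entries negative: (-3, -3), (2, -3). Count: 2.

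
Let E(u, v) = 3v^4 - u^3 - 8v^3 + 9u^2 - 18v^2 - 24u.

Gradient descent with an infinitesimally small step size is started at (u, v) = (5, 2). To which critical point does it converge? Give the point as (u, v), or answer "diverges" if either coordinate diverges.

diverges

E is separable, so gradient descent decouples: u follows -∂E/∂u, v follows -∂E/∂v.
∂E/∂u = -3(u - 4)(u - 2); at u=5 this is -9, so u increases.
∂E/∂v = 12v(v - 3)(v + 1); at v=2 this is -72, so v increases.
The u-coordinate has no critical point in that direction and runs off to infinity.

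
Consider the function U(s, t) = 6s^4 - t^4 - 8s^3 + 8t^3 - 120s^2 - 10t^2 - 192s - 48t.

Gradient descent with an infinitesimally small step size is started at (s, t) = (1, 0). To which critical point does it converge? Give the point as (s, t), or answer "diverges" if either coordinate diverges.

U is separable, so gradient descent decouples: s follows -∂U/∂s, t follows -∂U/∂t.
∂U/∂s = 24(s - 4)(s + 1)(s + 2); at s=1 this is -432, so s increases.
∂U/∂t = -4(t - 4)(t - 3)(t + 1); at t=0 this is -48, so t increases.
s converges to its nearest critical value 4 (a local min of the s-part); t converges to 3. The iterate converges to (4, 3).

(4, 3)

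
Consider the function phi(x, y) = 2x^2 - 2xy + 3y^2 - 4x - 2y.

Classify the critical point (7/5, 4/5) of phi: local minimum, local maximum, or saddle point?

The Hessian of phi is constant: H = [[4, -2], [-2, 6]].
det(H) = 4·6 − (-2)² = 20.
det(H) > 0 and tr(H) = 10 > 0, so H is positive definite and the point is a local minimum.

local minimum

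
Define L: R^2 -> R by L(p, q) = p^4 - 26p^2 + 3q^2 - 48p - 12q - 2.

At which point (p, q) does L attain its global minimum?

L(p,q) separates as A(p) + B(q) − 2, so its minimum is min A + min B − 2.
A'(p) = 4(p - 4)(p + 1)(p + 3) vanishes at p ∈ {-3, -1, 4}; B'(q) = 6q - 12 vanishes at q ∈ {2}.
Local minima of A (where A''>0): A(-3)=-9, A(4)=-352. Local minima of B: B(2)=-12.
So the global minimum of L is A(4) + B(2) − 2 = -352 − 12 − 2 = -366, attained at (4, 2).

(4, 2)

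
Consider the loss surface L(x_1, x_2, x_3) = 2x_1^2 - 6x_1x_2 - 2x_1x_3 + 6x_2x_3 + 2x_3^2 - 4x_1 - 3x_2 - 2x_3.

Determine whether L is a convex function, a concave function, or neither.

L is quadratic, so its Hessian is the constant matrix H = [[4, -6, -2], [-6, 0, 6], [-2, 6, 4]].
Leading principal minors: 4, -36, -144.
Neither pattern holds ⇒ H is indefinite ⇒ neither convex nor concave.

neither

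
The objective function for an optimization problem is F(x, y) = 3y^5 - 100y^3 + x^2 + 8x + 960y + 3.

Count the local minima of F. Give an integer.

F separates as a function of x plus a function of y, so ∇F=0 decouples.
∂F/∂x = 2(x + 4) = 0 at x ∈ {-4}; ∂F/∂y = 15(y - 4)(y - 2)(y + 2)(y + 4) = 0 at y ∈ {-4, -2, 2, 4}.
The Hessian is diagonal: diag(F_xx, F_yy). Second derivatives: F_xx(-4)=2; F_yy(-4)=-1440, F_yy(-2)=720, F_yy(2)=-720, F_yy(4)=1440.
Local minima occur where both diagonal entries positive: (-4, -2), (-4, 4). Count: 2.

2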